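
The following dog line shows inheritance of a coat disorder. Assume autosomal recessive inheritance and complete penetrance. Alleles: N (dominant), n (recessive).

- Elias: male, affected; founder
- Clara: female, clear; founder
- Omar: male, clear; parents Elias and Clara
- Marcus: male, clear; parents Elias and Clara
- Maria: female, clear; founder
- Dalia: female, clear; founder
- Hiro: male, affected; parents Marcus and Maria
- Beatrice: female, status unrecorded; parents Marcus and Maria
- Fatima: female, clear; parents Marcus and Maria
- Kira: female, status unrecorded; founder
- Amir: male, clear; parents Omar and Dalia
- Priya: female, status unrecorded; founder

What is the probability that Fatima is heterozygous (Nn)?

2/3

Marcus is clear so carries N and received n from Elias (nn), so Marcus is Nn.
Maria is clear so carries N and passed n to Hiro (nn), so Maria is Nn.
Their cross gives offspring ratios 1/4 NN : 1/2 Nn : 1/4 nn. Conditioning on Fatima being clear, P(Nn) = 1/2 / 3/4 = 2/3.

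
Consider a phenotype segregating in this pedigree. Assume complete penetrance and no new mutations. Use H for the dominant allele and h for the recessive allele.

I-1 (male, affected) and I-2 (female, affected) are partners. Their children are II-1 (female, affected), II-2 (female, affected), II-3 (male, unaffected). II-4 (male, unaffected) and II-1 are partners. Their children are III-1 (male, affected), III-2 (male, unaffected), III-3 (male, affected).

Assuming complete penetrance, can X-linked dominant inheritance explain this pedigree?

Yes

A consistent assignment under X-linked dominant exists: I-1 X^H Y, I-2 X^H X^h, II-1 X^H X^h, II-2 X^H X^H, II-3 X^h Y, II-4 X^h Y, III-1 X^H Y, III-2 X^h Y, III-3 X^H Y.
In this assignment every recorded phenotype matches its genotype and every non-founder's genotype is obtainable from its parents' genotypes, so the pedigree is consistent.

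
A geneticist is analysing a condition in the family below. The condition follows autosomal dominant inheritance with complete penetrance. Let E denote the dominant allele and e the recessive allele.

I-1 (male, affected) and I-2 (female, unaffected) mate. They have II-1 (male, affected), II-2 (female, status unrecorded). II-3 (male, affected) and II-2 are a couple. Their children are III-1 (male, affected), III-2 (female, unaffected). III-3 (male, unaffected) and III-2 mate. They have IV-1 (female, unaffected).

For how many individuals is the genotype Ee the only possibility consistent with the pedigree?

2

Obligate heterozygotes: II-1 is affected so carries E and received e from I-2 (ee), so II-1 is Ee; II-3 is affected so carries E and passed e to III-2 (ee), so II-3 is Ee.
Every other individual is either homozygous by phenotype or has at least one consistent homozygous assignment, so the count is 2.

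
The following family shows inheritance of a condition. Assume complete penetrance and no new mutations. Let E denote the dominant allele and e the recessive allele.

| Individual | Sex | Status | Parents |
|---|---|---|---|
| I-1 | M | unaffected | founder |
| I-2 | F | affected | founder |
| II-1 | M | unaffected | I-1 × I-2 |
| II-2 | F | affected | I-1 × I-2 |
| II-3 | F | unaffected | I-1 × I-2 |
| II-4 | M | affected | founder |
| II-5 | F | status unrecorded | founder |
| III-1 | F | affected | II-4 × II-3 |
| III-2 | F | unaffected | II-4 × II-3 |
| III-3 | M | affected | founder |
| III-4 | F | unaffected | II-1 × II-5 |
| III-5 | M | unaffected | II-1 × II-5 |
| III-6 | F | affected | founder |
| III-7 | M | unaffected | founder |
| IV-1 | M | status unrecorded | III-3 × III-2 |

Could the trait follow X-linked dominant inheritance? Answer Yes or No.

No

Under X-linked dominant, III-2 (unaffected, female) cannot arise from II-4 (affected) × II-3 (unaffected).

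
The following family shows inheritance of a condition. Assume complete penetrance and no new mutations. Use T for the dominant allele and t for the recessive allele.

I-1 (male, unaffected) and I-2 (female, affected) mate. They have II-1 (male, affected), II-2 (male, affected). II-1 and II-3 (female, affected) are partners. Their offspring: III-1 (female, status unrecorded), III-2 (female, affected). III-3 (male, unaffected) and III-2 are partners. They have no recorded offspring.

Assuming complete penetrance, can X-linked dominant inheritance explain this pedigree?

A consistent assignment under X-linked dominant exists: I-1 X^t Y, I-2 X^T X^T, II-1 X^T Y, II-2 X^T Y, II-3 X^T X^T, III-1 X^T X^T, III-2 X^T X^T, III-3 X^t Y.
In this assignment every recorded phenotype matches its genotype and every non-founder's genotype is obtainable from its parents' genotypes, so the pedigree is consistent.

Yes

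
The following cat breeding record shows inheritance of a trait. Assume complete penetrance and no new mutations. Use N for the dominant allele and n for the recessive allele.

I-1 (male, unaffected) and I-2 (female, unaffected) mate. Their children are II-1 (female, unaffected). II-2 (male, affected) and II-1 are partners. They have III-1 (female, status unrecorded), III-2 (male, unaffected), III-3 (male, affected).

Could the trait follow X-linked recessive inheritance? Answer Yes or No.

A consistent assignment under X-linked recessive exists: I-1 X^N Y, I-2 X^N X^n, II-1 X^N X^n, II-2 X^n Y, III-1 X^N X^n, III-2 X^N Y, III-3 X^n Y.
In this assignment every recorded phenotype matches its genotype and every non-founder's genotype is obtainable from its parents' genotypes, so the pedigree is consistent.

Yes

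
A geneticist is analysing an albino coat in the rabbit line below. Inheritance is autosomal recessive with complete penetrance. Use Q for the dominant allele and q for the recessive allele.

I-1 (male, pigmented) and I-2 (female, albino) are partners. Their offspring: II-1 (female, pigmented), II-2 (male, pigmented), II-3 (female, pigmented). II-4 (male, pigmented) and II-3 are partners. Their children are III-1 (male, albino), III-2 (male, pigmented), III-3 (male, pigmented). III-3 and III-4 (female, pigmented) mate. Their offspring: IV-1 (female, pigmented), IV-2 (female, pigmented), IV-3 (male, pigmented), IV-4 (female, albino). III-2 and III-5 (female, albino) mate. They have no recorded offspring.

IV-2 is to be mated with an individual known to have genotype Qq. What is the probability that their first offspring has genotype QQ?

III-3 is pigmented so carries Q and passed q to IV-4 (qq), so III-3 is Qq.
III-4 is pigmented so carries Q and passed q to IV-4 (qq), so III-4 is Qq.
IV-2 is a pigmented offspring of III-3 (Qq) × III-4 (Qq), whose cross gives 1/4 QQ : 1/2 Qq : 1/4 qq; conditioning on being pigmented, IV-2 is QQ with probability 1/3, Qq with probability 2/3.
Summing over parental genotype combinations, P(offspring has genotype QQ) = 1/3·1/2 + 2/3·1/4 = 1/3.

1/3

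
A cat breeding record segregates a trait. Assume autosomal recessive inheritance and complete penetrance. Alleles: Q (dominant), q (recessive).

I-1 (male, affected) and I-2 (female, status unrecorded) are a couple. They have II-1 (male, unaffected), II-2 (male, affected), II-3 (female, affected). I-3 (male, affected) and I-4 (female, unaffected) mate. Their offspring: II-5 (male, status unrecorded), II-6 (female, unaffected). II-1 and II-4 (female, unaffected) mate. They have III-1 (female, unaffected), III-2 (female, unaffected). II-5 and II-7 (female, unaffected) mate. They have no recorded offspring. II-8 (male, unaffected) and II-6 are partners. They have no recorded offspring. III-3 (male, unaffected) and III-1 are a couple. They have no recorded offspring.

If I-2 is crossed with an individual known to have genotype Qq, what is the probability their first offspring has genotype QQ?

1/4

I-2 passed Q to II-1 (Qq, whose q came from I-1) and passed q to II-2 (qq), so I-2 is Qq.
The cross gives 1/4 QQ : 1/2 Qq : 1/4 qq, so P(offspring has genotype QQ) = 1/4.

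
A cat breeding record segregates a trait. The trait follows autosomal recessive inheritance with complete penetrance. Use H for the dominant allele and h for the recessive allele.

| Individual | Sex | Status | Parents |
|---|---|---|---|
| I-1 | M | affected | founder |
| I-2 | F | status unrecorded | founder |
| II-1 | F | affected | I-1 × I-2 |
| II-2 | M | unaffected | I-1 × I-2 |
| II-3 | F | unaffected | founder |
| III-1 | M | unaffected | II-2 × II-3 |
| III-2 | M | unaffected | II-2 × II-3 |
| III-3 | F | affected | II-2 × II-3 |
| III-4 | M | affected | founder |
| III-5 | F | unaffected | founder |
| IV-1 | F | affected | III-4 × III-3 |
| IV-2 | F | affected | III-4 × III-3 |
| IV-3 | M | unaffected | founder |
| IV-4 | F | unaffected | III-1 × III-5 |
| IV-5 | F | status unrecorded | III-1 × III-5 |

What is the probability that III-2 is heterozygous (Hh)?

II-2 is unaffected so carries H and received h from I-1 (hh), so II-2 is Hh.
II-3 is unaffected so carries H and passed h to III-3 (hh), so II-3 is Hh.
Their cross gives offspring ratios 1/4 HH : 1/2 Hh : 1/4 hh. Conditioning on III-2 being unaffected, P(Hh) = 1/2 / 3/4 = 2/3.

2/3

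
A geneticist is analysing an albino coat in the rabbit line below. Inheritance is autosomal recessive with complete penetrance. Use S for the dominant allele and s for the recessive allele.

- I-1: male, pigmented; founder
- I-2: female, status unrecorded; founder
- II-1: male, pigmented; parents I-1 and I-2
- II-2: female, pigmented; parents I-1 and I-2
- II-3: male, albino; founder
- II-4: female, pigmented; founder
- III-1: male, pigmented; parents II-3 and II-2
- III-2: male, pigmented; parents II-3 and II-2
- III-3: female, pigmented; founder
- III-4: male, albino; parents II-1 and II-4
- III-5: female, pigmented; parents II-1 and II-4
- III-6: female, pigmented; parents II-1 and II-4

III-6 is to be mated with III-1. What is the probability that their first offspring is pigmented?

5/6

II-1 is pigmented so carries S and passed s to III-4 (ss), so II-1 is Ss.
II-4 is pigmented so carries S and passed s to III-4 (ss), so II-4 is Ss.
III-6 is a pigmented offspring of II-1 (Ss) × II-4 (Ss), whose cross gives 1/4 SS : 1/2 Ss : 1/4 ss; conditioning on being pigmented, III-6 is SS with probability 1/3, Ss with probability 2/3.
III-1 is pigmented so carries S and received s from II-3 (ss), so III-1 is Ss.
Summing over parental genotype combinations, P(offspring is pigmented) = 1/3·1 + 2/3·3/4 = 5/6.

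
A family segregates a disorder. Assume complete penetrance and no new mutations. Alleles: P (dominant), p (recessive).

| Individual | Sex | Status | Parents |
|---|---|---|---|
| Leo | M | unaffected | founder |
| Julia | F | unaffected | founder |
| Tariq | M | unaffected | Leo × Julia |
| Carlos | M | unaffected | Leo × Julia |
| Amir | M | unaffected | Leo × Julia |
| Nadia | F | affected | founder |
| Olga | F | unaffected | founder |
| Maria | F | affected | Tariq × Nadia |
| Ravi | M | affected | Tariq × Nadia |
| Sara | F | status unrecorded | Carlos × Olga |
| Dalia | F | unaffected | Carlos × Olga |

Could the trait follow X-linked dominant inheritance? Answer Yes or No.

A consistent assignment under X-linked dominant exists: Leo X^p Y, Julia X^p X^p, Tariq X^p Y, Carlos X^p Y, Amir X^p Y, Nadia X^P X^P, Olga X^p X^p, Maria X^P X^p, Ravi X^P Y, Sara X^p X^p, Dalia X^p X^p.
In this assignment every recorded phenotype matches its genotype and every non-founder's genotype is obtainable from its parents' genotypes, so the pedigree is consistent.

Yes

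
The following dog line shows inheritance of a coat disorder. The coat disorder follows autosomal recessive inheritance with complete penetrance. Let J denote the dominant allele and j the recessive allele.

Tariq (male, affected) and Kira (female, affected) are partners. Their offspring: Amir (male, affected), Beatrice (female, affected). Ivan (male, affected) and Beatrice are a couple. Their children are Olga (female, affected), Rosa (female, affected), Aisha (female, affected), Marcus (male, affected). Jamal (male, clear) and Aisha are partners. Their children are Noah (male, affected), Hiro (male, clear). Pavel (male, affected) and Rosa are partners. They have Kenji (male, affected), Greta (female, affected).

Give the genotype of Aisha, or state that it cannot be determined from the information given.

Aisha is affected, so Aisha is jj.

jj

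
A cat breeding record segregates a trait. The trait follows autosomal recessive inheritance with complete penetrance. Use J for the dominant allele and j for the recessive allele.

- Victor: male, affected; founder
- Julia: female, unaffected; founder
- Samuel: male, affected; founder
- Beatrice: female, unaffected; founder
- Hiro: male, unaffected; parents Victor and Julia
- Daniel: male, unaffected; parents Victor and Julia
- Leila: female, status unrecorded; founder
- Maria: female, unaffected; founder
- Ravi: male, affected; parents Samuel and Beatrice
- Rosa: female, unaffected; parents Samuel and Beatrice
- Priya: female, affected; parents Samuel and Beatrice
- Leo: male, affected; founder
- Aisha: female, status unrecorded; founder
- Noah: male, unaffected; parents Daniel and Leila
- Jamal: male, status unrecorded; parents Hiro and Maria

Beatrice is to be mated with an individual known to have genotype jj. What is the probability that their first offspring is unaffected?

1/2

Beatrice is unaffected so carries J and passed j to Ravi (jj), so Beatrice is Jj.
The cross gives 1/2 Jj : 1/2 jj, so P(offspring is unaffected) = 1/2.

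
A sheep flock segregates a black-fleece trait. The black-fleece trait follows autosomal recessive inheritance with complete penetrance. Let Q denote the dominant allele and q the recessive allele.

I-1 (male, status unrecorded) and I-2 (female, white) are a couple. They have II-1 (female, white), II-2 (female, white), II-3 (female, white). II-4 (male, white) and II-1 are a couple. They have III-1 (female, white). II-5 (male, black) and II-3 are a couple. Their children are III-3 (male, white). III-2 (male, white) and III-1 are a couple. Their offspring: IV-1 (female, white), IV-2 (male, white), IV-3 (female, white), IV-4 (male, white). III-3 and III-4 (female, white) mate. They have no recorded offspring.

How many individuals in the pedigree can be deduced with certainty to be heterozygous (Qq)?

Obligate heterozygotes: III-3 is white so carries Q and received q from II-5 (qq), so III-3 is Qq.
Every other individual is either homozygous by phenotype or has at least one consistent homozygous assignment, so the count is 1.

1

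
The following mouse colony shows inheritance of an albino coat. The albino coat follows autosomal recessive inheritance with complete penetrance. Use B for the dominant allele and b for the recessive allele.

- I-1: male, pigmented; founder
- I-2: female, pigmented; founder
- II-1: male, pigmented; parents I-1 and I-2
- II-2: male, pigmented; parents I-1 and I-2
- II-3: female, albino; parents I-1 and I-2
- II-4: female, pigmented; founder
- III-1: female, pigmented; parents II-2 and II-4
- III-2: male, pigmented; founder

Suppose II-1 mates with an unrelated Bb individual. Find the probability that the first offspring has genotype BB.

1/3

I-1 is pigmented so carries B and passed b to II-3 (bb), so I-1 is Bb.
I-2 is pigmented so carries B and passed b to II-3 (bb), so I-2 is Bb.
II-1 is a pigmented offspring of I-1 (Bb) × I-2 (Bb), whose cross gives 1/4 BB : 1/2 Bb : 1/4 bb; conditioning on being pigmented, II-1 is BB with probability 1/3, Bb with probability 2/3.
Summing over parental genotype combinations, P(offspring has genotype BB) = 1/3·1/2 + 2/3·1/4 = 1/3.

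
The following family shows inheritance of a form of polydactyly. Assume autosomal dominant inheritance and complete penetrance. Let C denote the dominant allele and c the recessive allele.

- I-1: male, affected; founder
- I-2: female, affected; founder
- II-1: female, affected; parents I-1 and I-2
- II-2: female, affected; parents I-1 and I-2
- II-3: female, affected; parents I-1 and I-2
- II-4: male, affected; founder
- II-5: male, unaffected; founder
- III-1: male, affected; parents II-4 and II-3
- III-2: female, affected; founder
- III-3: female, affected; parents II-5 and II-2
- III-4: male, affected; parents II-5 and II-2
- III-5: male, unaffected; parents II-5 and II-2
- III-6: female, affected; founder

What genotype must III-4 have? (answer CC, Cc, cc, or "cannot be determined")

From phenotype alone, III-4 is CC or Cc.
III-4 is affected so carries C and received c from II-5 (cc), so III-4 is Cc.

Cc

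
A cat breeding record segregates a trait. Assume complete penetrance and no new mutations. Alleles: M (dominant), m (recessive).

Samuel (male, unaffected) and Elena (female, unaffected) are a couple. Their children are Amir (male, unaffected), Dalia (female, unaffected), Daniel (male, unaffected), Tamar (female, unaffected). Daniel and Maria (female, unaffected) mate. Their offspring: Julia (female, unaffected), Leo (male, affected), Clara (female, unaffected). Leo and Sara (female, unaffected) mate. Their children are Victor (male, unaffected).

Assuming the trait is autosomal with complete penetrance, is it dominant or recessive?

Daniel and Maria are both unaffected yet have an affected child Leo. Under dominance, an affected child requires at least one affected parent, so the trait cannot be dominant.

recessive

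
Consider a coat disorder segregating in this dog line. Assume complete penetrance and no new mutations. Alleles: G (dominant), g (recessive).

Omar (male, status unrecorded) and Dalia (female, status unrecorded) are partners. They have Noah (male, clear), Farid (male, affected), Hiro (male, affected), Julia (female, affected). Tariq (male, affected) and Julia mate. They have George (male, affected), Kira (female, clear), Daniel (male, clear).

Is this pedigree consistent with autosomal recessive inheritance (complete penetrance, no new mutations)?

Under autosomal recessive, Kira (clear, female) cannot arise from Tariq (affected) × Julia (affected).

No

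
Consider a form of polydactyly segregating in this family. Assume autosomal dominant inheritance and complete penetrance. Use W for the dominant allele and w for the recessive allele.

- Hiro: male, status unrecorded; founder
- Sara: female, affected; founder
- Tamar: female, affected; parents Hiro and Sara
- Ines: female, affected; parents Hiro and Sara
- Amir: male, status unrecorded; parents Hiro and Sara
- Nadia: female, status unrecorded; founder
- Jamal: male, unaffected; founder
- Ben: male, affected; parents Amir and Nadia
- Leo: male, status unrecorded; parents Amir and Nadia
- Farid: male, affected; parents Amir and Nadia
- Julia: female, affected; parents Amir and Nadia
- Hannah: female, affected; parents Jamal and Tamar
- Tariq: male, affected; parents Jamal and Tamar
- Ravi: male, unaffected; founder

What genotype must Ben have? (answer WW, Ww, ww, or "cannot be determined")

cannot be determined

Ben's phenotype allows WW or Ww, and no parent or child forces a single allele at both positions; consistent genotype assignments exist with Ben as WW or Ww.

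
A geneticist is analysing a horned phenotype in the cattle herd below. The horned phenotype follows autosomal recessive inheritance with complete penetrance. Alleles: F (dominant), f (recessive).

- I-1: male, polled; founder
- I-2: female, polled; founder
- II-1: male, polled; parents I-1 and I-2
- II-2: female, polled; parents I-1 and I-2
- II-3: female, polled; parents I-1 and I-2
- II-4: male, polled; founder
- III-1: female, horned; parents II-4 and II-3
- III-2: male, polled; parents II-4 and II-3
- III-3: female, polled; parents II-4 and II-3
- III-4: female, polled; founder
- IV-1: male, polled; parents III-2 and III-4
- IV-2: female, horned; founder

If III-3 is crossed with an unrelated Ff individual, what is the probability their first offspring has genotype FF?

II-4 is polled so carries F and passed f to III-1 (ff), so II-4 is Ff.
II-3 is polled so carries F and passed f to III-1 (ff), so II-3 is Ff.
III-3 is a polled offspring of II-4 (Ff) × II-3 (Ff), whose cross gives 1/4 FF : 1/2 Ff : 1/4 ff; conditioning on being polled, III-3 is FF with probability 1/3, Ff with probability 2/3.
Summing over parental genotype combinations, P(offspring has genotype FF) = 1/3·1/2 + 2/3·1/4 = 1/3.

1/3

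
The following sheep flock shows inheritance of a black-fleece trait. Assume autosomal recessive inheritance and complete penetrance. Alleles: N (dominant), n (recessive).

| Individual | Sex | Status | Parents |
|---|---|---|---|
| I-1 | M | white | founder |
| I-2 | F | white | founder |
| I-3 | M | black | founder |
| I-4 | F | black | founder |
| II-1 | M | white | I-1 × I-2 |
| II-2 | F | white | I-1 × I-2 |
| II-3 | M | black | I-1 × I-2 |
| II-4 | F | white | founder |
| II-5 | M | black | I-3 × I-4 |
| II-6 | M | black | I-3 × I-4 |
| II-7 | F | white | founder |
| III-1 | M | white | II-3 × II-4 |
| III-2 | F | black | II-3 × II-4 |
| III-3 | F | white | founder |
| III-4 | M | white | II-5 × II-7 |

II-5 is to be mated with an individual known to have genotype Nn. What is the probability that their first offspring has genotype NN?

0

II-5 is black, so II-5 is nn.
The cross gives 1/2 Nn : 1/2 nn, so P(offspring has genotype NN) = 0.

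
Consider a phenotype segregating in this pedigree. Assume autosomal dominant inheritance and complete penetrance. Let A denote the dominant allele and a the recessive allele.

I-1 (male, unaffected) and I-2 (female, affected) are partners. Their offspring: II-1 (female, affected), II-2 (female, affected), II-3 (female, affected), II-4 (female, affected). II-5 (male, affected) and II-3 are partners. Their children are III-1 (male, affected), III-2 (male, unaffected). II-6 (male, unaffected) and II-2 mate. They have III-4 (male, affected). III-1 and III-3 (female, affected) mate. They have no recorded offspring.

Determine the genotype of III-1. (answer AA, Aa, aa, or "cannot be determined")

III-1's phenotype allows AA or Aa, and no parent or child forces a single allele at both positions; consistent genotype assignments exist with III-1 as AA or Aa.

cannot be determined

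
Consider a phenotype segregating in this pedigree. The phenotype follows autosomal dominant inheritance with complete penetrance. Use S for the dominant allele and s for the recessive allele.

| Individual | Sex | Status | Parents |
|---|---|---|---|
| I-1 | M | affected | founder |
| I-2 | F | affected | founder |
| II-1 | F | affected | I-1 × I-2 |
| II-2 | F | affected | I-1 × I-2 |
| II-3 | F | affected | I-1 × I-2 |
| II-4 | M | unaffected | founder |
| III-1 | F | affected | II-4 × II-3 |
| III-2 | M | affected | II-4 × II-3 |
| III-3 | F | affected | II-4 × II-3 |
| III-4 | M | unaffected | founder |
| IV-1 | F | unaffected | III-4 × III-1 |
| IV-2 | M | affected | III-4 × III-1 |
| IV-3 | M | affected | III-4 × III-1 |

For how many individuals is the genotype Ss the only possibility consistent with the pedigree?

5

Obligate heterozygotes: III-1 is affected so carries S and received s from II-4 (ss), so III-1 is Ss; III-2 is affected so carries S and received s from II-4 (ss), so III-2 is Ss; III-3 is affected so carries S and received s from II-4 (ss), so III-3 is Ss; IV-2 is affected so carries S and received s from III-4 (ss), so IV-2 is Ss; IV-3 is affected so carries S and received s from III-4 (ss), so IV-3 is Ss.
Every other individual is either homozygous by phenotype or has at least one consistent homozygous assignment, so the count is 5.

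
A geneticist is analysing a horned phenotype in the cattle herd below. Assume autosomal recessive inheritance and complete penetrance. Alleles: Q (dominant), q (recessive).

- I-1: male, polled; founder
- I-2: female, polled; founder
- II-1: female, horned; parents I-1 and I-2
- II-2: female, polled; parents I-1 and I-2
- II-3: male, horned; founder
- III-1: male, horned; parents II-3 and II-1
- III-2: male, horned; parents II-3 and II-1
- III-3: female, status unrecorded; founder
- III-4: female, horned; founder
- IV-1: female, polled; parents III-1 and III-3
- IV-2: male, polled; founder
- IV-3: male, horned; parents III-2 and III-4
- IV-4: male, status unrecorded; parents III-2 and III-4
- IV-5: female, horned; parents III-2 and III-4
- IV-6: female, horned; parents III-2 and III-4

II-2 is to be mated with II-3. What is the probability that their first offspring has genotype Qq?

2/3

I-1 is polled so carries Q and passed q to II-1 (qq), so I-1 is Qq.
I-2 is polled so carries Q and passed q to II-1 (qq), so I-2 is Qq.
II-2 is a polled offspring of I-1 (Qq) × I-2 (Qq), whose cross gives 1/4 QQ : 1/2 Qq : 1/4 qq; conditioning on being polled, II-2 is QQ with probability 1/3, Qq with probability 2/3.
II-3 is horned, so II-3 is qq.
Summing over parental genotype combinations, P(offspring has genotype Qq) = 1/3·1 + 2/3·1/2 = 2/3.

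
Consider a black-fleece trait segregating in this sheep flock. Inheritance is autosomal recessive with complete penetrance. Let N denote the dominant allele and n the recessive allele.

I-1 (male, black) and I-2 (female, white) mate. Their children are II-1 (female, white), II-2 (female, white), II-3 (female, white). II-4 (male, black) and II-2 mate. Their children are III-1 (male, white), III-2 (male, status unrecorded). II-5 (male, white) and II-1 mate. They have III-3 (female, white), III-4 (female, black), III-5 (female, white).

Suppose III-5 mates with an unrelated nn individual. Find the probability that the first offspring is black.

II-5 is white so carries N and passed n to III-4 (nn), so II-5 is Nn.
II-1 is white so carries N and received n from I-1 (nn), so II-1 is Nn.
III-5 is a white offspring of II-5 (Nn) × II-1 (Nn), whose cross gives 1/4 NN : 1/2 Nn : 1/4 nn; conditioning on being white, III-5 is NN with probability 1/3, Nn with probability 2/3.
Summing over parental genotype combinations, P(offspring is black) = 2/3·1/2 = 1/3.

1/3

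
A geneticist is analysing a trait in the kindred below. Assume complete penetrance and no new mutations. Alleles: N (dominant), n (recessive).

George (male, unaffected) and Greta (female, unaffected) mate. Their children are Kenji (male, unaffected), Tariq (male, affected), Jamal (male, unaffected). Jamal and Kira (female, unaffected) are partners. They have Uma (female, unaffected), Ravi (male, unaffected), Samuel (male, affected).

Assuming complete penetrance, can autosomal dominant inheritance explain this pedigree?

No

Under autosomal dominant, Tariq (affected, male) cannot arise from George (unaffected) × Greta (unaffected).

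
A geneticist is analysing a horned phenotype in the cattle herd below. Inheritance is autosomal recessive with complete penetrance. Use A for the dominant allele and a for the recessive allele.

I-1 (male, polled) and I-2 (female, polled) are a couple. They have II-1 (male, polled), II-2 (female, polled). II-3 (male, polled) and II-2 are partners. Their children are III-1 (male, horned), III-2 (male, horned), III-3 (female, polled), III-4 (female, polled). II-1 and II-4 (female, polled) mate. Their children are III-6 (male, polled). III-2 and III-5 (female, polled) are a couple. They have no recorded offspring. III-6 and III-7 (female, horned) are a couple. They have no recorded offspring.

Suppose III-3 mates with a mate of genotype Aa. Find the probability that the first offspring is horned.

II-3 is polled so carries A and passed a to III-1 (aa), so II-3 is Aa.
II-2 is polled so carries A and passed a to III-1 (aa), so II-2 is Aa.
III-3 is a polled offspring of II-3 (Aa) × II-2 (Aa), whose cross gives 1/4 AA : 1/2 Aa : 1/4 aa; conditioning on being polled, III-3 is AA with probability 1/3, Aa with probability 2/3.
Summing over parental genotype combinations, P(offspring is horned) = 2/3·1/4 = 1/6.

1/6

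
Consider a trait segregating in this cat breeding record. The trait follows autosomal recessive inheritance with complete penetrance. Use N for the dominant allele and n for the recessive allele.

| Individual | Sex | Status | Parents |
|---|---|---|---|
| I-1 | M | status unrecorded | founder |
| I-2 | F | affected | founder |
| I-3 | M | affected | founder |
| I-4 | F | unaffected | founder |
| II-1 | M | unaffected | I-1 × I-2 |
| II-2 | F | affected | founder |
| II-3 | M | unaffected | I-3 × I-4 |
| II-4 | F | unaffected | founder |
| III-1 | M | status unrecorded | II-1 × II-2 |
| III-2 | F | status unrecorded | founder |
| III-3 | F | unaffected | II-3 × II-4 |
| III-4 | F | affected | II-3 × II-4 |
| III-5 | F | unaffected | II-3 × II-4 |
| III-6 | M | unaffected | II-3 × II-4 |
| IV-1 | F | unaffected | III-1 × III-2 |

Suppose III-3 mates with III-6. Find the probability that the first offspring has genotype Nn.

4/9

II-3 is unaffected so carries N and received n from I-3 (nn), so II-3 is Nn.
II-4 is unaffected so carries N and passed n to III-4 (nn), so II-4 is Nn.
III-3 is an unaffected offspring of II-3 (Nn) × II-4 (Nn), whose cross gives 1/4 NN : 1/2 Nn : 1/4 nn; conditioning on being unaffected, III-3 is NN with probability 1/3, Nn with probability 2/3.
III-6 is an unaffected offspring of II-3 (Nn) × II-4 (Nn), whose cross gives 1/4 NN : 1/2 Nn : 1/4 nn; conditioning on being unaffected, III-6 is NN with probability 1/3, Nn with probability 2/3.
Summing over parental genotype combinations, P(offspring has genotype Nn) = 2/9·1/2 + 2/9·1/2 + 4/9·1/2 = 4/9.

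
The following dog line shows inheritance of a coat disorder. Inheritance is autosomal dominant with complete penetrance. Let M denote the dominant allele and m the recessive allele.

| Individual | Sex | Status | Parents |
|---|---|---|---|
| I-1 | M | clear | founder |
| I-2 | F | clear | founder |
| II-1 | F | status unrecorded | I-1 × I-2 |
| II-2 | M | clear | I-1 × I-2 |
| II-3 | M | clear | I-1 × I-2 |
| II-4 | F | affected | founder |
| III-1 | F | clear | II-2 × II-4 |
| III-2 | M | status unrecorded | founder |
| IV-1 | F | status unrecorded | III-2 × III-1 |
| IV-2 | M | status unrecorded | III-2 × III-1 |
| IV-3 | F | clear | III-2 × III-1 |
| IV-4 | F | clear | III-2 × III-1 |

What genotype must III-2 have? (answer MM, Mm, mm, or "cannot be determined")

cannot be determined

III-2's phenotype is unrecorded, and no parent or child forces a single allele at both positions; consistent genotype assignments exist with III-2 as Mm or mm.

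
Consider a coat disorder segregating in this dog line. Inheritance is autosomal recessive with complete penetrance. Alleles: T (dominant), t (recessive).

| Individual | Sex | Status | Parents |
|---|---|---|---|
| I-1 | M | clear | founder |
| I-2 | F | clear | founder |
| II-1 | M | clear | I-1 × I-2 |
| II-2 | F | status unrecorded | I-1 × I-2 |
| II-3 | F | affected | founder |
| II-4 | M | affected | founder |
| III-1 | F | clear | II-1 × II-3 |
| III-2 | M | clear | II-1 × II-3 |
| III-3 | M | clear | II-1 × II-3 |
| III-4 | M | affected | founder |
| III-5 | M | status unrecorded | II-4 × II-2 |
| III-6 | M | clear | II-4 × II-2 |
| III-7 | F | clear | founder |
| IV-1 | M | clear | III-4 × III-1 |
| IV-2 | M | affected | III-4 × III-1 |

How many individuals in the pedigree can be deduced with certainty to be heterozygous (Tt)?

5

Obligate heterozygotes: III-1 is clear so carries T and received t from II-3 (tt), so III-1 is Tt; III-2 is clear so carries T and received t from II-3 (tt), so III-2 is Tt; III-3 is clear so carries T and received t from II-3 (tt), so III-3 is Tt; III-6 is clear so carries T and received t from II-4 (tt), so III-6 is Tt; IV-1 is clear so carries T and received t from III-4 (tt), so IV-1 is Tt.
Every other individual is either homozygous by phenotype or has at least one consistent homozygous assignment, so the count is 5.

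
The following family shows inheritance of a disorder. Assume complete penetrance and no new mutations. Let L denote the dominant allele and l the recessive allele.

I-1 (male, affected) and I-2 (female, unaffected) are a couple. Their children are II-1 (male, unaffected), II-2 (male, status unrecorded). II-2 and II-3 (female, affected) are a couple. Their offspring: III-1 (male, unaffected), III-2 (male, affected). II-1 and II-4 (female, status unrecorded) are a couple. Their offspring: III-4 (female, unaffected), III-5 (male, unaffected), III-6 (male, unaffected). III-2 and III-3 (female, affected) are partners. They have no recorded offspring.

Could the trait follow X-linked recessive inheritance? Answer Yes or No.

No

Under X-linked recessive, III-1 (unaffected, male) cannot arise from II-2 (unrecorded) × II-3 (affected).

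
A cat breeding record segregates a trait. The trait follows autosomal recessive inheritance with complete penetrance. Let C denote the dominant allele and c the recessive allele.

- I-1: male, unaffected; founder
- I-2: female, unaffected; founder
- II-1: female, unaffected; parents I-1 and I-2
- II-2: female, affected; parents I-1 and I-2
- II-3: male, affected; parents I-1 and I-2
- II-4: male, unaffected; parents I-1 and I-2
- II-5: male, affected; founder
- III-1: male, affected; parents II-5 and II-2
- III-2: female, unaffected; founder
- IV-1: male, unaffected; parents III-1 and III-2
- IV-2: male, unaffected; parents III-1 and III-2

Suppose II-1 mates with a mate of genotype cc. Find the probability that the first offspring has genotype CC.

0

I-1 is unaffected so carries C and passed c to II-2 (cc), so I-1 is Cc.
I-2 is unaffected so carries C and passed c to II-2 (cc), so I-2 is Cc.
II-1 is an unaffected offspring of I-1 (Cc) × I-2 (Cc), whose cross gives 1/4 CC : 1/2 Cc : 1/4 cc; conditioning on being unaffected, II-1 is CC with probability 1/3, Cc with probability 2/3.
Summing over parental genotype combinations, P(offspring has genotype CC) = 0 = 0.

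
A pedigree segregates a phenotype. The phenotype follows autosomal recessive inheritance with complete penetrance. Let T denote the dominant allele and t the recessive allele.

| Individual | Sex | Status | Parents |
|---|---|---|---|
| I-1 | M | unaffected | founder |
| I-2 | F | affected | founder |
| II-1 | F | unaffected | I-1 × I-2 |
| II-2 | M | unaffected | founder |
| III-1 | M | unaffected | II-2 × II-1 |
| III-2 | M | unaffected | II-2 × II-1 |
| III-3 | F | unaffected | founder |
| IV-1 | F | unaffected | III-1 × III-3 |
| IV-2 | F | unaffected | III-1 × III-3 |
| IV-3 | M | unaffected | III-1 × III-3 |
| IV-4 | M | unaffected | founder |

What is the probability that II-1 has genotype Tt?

II-1 is unaffected so carries T and received t from I-2 (tt), so II-1 is Tt, giving P(Tt) = 1.

1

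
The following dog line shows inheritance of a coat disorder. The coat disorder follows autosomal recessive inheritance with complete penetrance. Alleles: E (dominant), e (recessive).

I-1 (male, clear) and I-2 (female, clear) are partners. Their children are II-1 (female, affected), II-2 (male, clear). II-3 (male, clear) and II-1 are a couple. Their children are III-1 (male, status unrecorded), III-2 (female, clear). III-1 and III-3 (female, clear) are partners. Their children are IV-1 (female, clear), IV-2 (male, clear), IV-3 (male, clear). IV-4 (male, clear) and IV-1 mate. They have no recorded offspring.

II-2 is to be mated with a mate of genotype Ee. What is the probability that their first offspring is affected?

I-1 is clear so carries E and passed e to II-1 (ee), so I-1 is Ee.
I-2 is clear so carries E and passed e to II-1 (ee), so I-2 is Ee.
II-2 is a clear offspring of I-1 (Ee) × I-2 (Ee), whose cross gives 1/4 EE : 1/2 Ee : 1/4 ee; conditioning on being clear, II-2 is EE with probability 1/3, Ee with probability 2/3.
Summing over parental genotype combinations, P(offspring is affected) = 2/3·1/4 = 1/6.

1/6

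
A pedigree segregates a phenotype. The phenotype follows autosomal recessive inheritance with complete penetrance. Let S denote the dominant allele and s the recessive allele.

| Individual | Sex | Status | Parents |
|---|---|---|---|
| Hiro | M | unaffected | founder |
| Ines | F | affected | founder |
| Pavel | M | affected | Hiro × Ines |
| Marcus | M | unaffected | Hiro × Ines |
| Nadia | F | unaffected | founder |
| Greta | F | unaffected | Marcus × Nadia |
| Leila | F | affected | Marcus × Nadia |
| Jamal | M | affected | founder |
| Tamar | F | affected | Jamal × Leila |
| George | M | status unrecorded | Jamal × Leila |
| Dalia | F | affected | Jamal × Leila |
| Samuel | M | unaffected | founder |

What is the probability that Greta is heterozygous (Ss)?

2/3

Marcus is unaffected so carries S and received s from Ines (ss), so Marcus is Ss.
Nadia is unaffected so carries S and passed s to Leila (ss), so Nadia is Ss.
Their cross gives offspring ratios 1/4 SS : 1/2 Ss : 1/4 ss. Conditioning on Greta being unaffected, P(Ss) = 1/2 / 3/4 = 2/3.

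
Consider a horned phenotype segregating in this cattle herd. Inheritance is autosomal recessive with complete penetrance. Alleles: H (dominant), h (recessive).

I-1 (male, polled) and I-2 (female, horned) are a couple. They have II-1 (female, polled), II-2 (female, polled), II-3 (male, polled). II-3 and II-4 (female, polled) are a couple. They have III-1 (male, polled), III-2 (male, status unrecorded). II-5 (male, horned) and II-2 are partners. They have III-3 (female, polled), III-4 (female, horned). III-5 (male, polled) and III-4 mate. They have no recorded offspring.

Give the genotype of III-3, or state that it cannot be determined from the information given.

From phenotype alone, III-3 is HH or Hh.
III-3 is polled so carries H and received h from II-5 (hh), so III-3 is Hh.

Hh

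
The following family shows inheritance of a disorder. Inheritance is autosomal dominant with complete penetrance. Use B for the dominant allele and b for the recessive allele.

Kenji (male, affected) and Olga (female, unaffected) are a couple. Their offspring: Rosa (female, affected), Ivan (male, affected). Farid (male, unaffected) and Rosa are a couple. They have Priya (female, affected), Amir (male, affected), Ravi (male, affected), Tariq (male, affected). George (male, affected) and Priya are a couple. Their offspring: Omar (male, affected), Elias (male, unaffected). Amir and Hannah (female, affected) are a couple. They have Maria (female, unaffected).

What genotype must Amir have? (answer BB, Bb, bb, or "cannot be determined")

Bb

From phenotype alone, Amir is BB or Bb.
Amir is affected so carries B and received b from Farid (bb), so Amir is Bb.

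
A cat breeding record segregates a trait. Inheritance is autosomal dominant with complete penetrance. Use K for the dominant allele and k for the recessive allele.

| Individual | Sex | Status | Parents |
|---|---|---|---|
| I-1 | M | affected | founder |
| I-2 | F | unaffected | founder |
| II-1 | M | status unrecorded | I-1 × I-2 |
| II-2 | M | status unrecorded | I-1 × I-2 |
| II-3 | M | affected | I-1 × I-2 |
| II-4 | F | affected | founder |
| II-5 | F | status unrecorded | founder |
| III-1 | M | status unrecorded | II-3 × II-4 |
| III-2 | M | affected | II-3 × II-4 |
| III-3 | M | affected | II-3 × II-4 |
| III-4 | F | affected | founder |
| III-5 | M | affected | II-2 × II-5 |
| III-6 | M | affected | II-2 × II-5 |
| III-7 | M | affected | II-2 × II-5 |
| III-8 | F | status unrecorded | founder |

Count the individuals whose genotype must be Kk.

Obligate heterozygotes: II-3 is affected so carries K and received k from I-2 (kk), so II-3 is Kk.
Every other individual is either homozygous by phenotype or has at least one consistent homozygous assignment, so the count is 1.

1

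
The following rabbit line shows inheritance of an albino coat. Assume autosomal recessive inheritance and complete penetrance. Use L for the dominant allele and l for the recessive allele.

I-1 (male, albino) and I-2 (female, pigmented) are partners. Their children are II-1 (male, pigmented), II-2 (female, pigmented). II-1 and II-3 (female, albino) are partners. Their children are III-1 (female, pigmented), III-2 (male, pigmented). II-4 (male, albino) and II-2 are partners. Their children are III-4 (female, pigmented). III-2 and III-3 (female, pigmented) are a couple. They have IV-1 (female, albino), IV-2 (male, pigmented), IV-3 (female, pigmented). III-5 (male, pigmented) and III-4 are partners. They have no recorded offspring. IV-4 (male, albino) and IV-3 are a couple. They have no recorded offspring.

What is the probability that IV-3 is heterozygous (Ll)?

2/3

III-2 is pigmented so carries L and received l from II-3 (ll), so III-2 is Ll.
III-3 is pigmented so carries L and passed l to IV-1 (ll), so III-3 is Ll.
Their cross gives offspring ratios 1/4 LL : 1/2 Ll : 1/4 ll. Conditioning on IV-3 being pigmented, P(Ll) = 1/2 / 3/4 = 2/3.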